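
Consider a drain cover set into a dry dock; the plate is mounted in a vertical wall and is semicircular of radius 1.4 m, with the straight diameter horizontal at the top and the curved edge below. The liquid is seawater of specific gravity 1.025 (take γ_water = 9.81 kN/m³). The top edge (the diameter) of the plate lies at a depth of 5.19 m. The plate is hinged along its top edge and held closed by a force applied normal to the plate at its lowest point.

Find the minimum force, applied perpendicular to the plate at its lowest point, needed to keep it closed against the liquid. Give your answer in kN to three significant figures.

P ≈ 79.0 kN

γ = 1.025 × 9.81 = 10.05525 kN/m³.
The centroid of a semicircle lies 4r/(3π) = 0.594178 m from the diameter, here below the top edge, so the centroid depth is h_c = 5.19 + 0.594178 = 5.78418 m.
A = πr²/2 = π × 1.4²/2 = 3.07876 m².
Resultant F = γ·h_c·A = 10.05525 × 5.78418 × 3.07876 = 179.065 kN.
I_c = (π/8 − 8/(9π))·r⁴ = 0.109757 × 1.4⁴ = 0.421642 m⁴.
Centre of pressure: y_p = y_c + I_c/(y_c·A) = 5.78418 + 0.421642/(5.78418 × 3.07876) = 5.78418 + 0.023677 = 5.80786 m along the plane.
The resultant acts 0.594178 + 0.023677 = 0.617855 m (along the plate) below the hinge at the top edge, so the moment about the hinge is M = F × 0.617855 = 179.065 × 0.617855 = 110.636 kN·m.
A normal force at the bottom, 1.4 m from the hinge, must supply this moment: P = 110.636/1.4 = 79.0257 kN.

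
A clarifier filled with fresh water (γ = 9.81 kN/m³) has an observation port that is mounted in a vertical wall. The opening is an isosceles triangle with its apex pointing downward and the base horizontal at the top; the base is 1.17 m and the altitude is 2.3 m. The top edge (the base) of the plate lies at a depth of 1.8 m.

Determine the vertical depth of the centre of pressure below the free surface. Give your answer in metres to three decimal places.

γ = 9.81 kN/m³.
With the apex down, the centroid sits h/3 = 2.3/3 = 0.766667 m below the base (the top edge), so the centroid depth is h_c = 1.8 + 0.766667 = 2.56667 m.
A = ½ × 1.17 × 2.3 = 1.3455 m².
Resultant F = γ·h_c·A = 9.81 × 2.56667 × 1.3455 = 33.8784 kN.
I_c = b·h³/36 = 1.17 × 2.3³/36 = 0.395427 m⁴.
Centre of pressure: y_p = y_c + I_c/(y_c·A) = 2.56667 + 0.395427/(2.56667 × 1.3455) = 2.56667 + 0.114502 = 2.68117 m along the plane.

h_p = 2.681 m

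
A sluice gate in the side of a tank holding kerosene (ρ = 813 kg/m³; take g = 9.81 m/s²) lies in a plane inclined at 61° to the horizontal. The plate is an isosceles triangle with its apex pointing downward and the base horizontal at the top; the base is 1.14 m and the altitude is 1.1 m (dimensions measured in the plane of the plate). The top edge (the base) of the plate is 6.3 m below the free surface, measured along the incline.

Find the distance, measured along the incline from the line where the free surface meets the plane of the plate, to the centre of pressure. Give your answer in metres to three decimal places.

y_p = 6.677 m

γ = ρg = 813 × 9.81 / 1000 = 7.97553 kN/m³.
Let θ = 61° be the plate's angle to the horizontal; measure y along the incline from where the plane meets the free surface. Vertical depth h = y·sinθ with sinθ = 0.874620.
With the apex down, the centroid sits h/3 = 1.1/3 = 0.366667 m below the base (the top edge), so y_c = 6.3 + 0.366667 = 6.66667 m and h_c = 6.66667 × 0.874620 = 5.8308 m.
A = ½ × 1.14 × 1.1 = 0.627 m².
Resultant F = γ·h_c·A = 7.97553 × 5.8308 × 0.627 = 29.1578 kN.
I_c = b·h³/36 = 1.14 × 1.1³/36 = 0.0421483 m⁴.
Centre of pressure: y_p = y_c + I_c/(y_c·A) = 6.66667 + 0.0421483/(6.66667 × 0.627) = 6.66667 + 0.0100833 = 6.67675 m along the plane.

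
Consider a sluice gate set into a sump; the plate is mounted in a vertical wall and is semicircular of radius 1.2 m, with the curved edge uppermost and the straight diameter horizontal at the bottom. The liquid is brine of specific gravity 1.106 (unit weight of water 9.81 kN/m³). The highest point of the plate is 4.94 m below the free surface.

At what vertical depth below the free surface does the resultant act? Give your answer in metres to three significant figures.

h_p = 5.65 m

γ = 1.106 × 9.81 = 10.84986 kN/m³.
The centroid lies 4r/(3π) = 0.509296 m above the diameter, so r − 4r/(3π) = 1.2 − 0.509296 = 0.690704 m below the topmost point, so the centroid depth is h_c = 4.94 + 0.690704 = 5.6307 m.
A = πr²/2 = π × 1.2²/2 = 2.26195 m².
Resultant F = γ·h_c·A = 10.84986 × 5.6307 × 2.26195 = 138.188 kN.
I_c = (π/8 − 8/(9π))·r⁴ = 0.109757 × 1.2⁴ = 0.227592 m⁴.
Centre of pressure: y_p = y_c + I_c/(y_c·A) = 5.6307 + 0.227592/(5.6307 × 2.26195) = 5.6307 + 0.0178695 = 5.64857 m along the plane.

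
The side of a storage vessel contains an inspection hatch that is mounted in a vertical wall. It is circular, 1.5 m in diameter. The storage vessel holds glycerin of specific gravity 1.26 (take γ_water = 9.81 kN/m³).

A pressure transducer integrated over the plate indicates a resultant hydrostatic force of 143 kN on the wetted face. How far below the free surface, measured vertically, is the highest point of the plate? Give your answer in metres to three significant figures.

γ = 1.26 × 9.81 = 12.3606 kN/m³.
A = π(0.75)² = 1.76715 m².
From F = γ·h_c·A, the centroid depth is h_c = 143/(12.3606 × 1.76715) = 6.54671 m.
The centroid is at the centre, 0.75 m below the top of the plate, so the highest point sits at h_top = 6.54671 − 0.75 = 5.79671 m below the surface.

d_top ≈ 5.80 m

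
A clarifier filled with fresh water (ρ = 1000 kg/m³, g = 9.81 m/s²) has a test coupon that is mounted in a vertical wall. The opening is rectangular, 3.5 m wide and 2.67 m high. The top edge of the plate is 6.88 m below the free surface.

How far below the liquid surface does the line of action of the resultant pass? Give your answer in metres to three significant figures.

h_p = 8.29 m

γ = ρg = 1000 × 9.81 = 9810 N/m³ = 9.81 kN/m³.
The centroid lies 2.67/2 = 1.335 m below the top edge, so the centroid depth is h_c = 6.88 + 1.335 = 8.215 m.
A = 3.5 × 2.67 = 9.345 m².
Resultant F = γ·h_c·A = 9.81 × 8.215 × 9.345 = 753.106 kN.
I_c = b·h³/12 = 3.5 × 2.67³/12 = 5.55163 m⁴.
Centre of pressure: y_p = y_c + I_c/(y_c·A) = 8.215 + 5.55163/(8.215 × 9.345) = 8.215 + 0.0723159 = 8.28732 m along the plane.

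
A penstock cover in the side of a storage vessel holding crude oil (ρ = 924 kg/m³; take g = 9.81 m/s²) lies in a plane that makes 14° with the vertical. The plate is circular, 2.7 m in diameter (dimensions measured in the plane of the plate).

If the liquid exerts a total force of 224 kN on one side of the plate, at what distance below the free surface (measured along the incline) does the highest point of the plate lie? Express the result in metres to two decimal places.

γ = ρg = 924 × 9.81 / 1000 = 9.06444 kN/m³.
A = π(1.35)² = 5.72555 m².
From F = γ·h_c·A, the centroid depth is h_c = 224/(9.06444 × 5.72555) = 4.31608 m.
The plate makes 14° with the vertical, i.e. θ = 90° − 14° = 76° to the horizontal. Measuring y along the incline from the free-surface line, vertical depth h = y·sinθ with sinθ = 0.970296.
Along the incline, y_c = h_c/sinθ = 4.31608/0.970296 = 4.44821 m.
The centroid is at the centre, 1.35 m below the top of the plate, so the highest point sits at y_top = 4.44821 − 1.35 = 3.09821 m along the incline.

y_top ≈ 3.10 m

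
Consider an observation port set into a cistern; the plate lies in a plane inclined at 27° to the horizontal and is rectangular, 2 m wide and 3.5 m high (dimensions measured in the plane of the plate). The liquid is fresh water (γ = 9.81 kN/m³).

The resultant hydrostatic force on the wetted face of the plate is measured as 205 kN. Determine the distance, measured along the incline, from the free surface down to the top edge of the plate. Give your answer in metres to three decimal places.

y_top ≈ 4.826 m

γ = 9.81 kN/m³.
A = 2 × 3.5 = 7 m².
From F = γ·h_c·A, the centroid depth is h_c = 205/(9.81 × 7) = 2.98529 m.
Let θ = 27° be the plate's angle to the horizontal; measure y along the incline from where the plane meets the free surface. Vertical depth h = y·sinθ with sinθ = 0.453990.
Along the incline, y_c = h_c/sinθ = 2.98529/0.453990 = 6.57567 m.
The centroid lies 3.5/2 = 1.75 m below the top edge, so the top edge sits at y_top = 6.57567 − 1.75 = 4.82567 m along the incline.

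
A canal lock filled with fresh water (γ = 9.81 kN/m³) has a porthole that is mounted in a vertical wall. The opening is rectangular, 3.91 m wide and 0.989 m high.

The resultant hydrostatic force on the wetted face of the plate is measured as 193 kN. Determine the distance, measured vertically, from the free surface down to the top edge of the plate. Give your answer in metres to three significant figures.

d_top ≈ 4.59 m

γ = 9.81 kN/m³.
A = 3.91 × 0.989 = 3.86699 m².
From F = γ·h_c·A, the centroid depth is h_c = 193/(9.81 × 3.86699) = 5.08763 m.
The centroid lies 0.989/2 = 0.4945 m below the top edge, so the top edge sits at h_top = 5.08763 − 0.4945 = 4.59313 m below the surface.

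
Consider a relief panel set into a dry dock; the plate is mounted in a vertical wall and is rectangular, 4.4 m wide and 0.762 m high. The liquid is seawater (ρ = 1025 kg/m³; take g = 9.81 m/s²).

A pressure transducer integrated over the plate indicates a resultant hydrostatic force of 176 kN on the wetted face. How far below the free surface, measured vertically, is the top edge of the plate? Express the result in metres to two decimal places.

γ = ρg = 1025 × 9.81 / 1000 = 10.05525 kN/m³.
A = 4.4 × 0.762 = 3.3528 m².
From F = γ·h_c·A, the centroid depth is h_c = 176/(10.05525 × 3.3528) = 5.2205 m.
The centroid lies 0.762/2 = 0.381 m below the top edge, so the top edge sits at h_top = 5.2205 − 0.381 = 4.8395 m below the surface.

d_top ≈ 4.84 m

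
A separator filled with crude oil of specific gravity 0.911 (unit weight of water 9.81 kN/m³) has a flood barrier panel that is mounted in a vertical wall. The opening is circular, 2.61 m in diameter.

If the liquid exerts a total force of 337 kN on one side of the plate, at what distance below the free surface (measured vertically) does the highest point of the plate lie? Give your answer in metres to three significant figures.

d_top ≈ 5.74 m

γ = 0.911 × 9.81 = 8.93691 kN/m³.
A = π(1.305)² = 5.35021 m².
From F = γ·h_c·A, the centroid depth is h_c = 337/(8.93691 × 5.35021) = 7.04809 m.
The centroid is at the centre, 1.305 m below the top of the plate, so the highest point sits at h_top = 7.04809 − 1.305 = 5.74309 m below the surface.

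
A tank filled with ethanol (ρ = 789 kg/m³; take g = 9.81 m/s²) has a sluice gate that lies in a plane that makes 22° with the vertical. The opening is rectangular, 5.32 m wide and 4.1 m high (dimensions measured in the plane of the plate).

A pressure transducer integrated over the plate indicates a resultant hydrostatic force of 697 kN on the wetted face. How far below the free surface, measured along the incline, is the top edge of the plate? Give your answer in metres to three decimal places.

y_top ≈ 2.403 m

γ = ρg = 789 × 9.81 / 1000 = 7.74009 kN/m³.
A = 5.32 × 4.1 = 21.812 m².
From F = γ·h_c·A, the centroid depth is h_c = 697/(7.74009 × 21.812) = 4.12849 m.
The plate makes 22° with the vertical, i.e. θ = 90° − 22° = 68° to the horizontal. Measuring y along the incline from the free-surface line, vertical depth h = y·sinθ with sinθ = 0.927184.
Along the incline, y_c = h_c/sinθ = 4.12849/0.927184 = 4.45272 m.
The centroid lies 4.1/2 = 2.05 m below the top edge, so the top edge sits at y_top = 4.45272 − 2.05 = 2.40272 m along the incline.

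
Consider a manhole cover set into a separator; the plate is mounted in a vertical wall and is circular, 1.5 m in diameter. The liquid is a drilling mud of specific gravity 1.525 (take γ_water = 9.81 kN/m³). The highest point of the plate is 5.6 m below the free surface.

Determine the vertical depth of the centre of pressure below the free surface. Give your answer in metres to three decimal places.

h_p = 6.372 m

γ = 1.525 × 9.81 = 14.96025 kN/m³.
The centroid is at the centre, 0.75 m below the top of the plate, so the centroid depth is h_c = 5.6 + 0.75 = 6.35 m.
A = π(0.75)² = 1.76715 m².
Resultant F = γ·h_c·A = 14.96025 × 6.35 × 1.76715 = 167.875 kN.
I_c = πr⁴/4 = π × 0.75⁴/4 = 0.248505 m⁴.
Centre of pressure: y_p = y_c + I_c/(y_c·A) = 6.35 + 0.248505/(6.35 × 1.76715) = 6.35 + 0.0221456 = 6.37215 m along the plane.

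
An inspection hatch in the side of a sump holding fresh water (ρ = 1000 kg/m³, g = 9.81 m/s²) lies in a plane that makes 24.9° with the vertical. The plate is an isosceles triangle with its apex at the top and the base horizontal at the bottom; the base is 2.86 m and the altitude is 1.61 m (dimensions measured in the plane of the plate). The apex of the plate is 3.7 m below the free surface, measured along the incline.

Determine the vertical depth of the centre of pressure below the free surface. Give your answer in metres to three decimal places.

γ = ρg = 1000 × 9.81 = 9810 N/m³ = 9.81 kN/m³.
The plate makes 24.9° with the vertical, i.e. θ = 90° − 24.9° = 65.1° to the horizontal. Measuring y along the incline from the free-surface line, vertical depth h = y·sinθ with sinθ = 0.907044.
With the apex up, the centroid sits 2h/3 = 2 × 1.61/3 = 1.07333 m below the apex, so y_c = 3.7 + 1.07333 = 4.77333 m and h_c = 4.77333 × 0.907044 = 4.32962 m.
A = ½ × 2.86 × 1.61 = 2.3023 m².
Resultant F = γ·h_c·A = 9.81 × 4.32962 × 2.3023 = 97.7869 kN.
I_c = b·h³/36 = 2.86 × 1.61³/36 = 0.331544 m⁴.
Centre of pressure: y_p = y_c + I_c/(y_c·A) = 4.77333 + 0.331544/(4.77333 × 2.3023) = 4.77333 + 0.0301688 = 4.8035 m along the plane.
Vertically, h_p = y_p·sinθ = 4.8035 × 0.907044 = 4.35699 m.

h_p = 4.357 m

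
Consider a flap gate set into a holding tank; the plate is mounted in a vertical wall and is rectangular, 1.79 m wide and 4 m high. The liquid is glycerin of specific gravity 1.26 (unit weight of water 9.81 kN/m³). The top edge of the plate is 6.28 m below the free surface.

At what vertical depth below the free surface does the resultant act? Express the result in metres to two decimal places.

γ = 1.26 × 9.81 = 12.3606 kN/m³.
The centroid lies 4/2 = 2 m below the top edge, so the centroid depth is h_c = 6.28 + 2 = 8.28 m.
A = 1.79 × 4 = 7.16 m².
Resultant F = γ·h_c·A = 12.3606 × 8.28 × 7.16 = 732.796 kN.
I_c = b·h³/12 = 1.79 × 4³/12 = 9.54667 m⁴.
Centre of pressure: y_p = y_c + I_c/(y_c·A) = 8.28 + 9.54667/(8.28 × 7.16) = 8.28 + 0.161031 = 8.44103 m along the plane.

h_p = 8.44 m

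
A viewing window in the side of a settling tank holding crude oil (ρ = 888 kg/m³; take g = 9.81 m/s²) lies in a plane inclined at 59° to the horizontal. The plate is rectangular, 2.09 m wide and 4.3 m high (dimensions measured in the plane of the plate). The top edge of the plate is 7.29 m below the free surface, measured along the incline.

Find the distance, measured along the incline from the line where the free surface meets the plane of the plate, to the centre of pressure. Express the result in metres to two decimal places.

y_p = 9.60 m

γ = ρg = 888 × 9.81 / 1000 = 8.71128 kN/m³.
Let θ = 59° be the plate's angle to the horizontal; measure y along the incline from where the plane meets the free surface. Vertical depth h = y·sinθ with sinθ = 0.857167.
The centroid lies 4.3/2 = 2.15 m below the top edge, so y_c = 7.29 + 2.15 = 9.44 m and h_c = 9.44 × 0.857167 = 8.09166 m.
A = 2.09 × 4.3 = 8.987 m².
Resultant F = γ·h_c·A = 8.71128 × 8.09166 × 8.987 = 633.482 kN.
I_c = b·h³/12 = 2.09 × 4.3³/12 = 13.8475 m⁴.
Centre of pressure: y_p = y_c + I_c/(y_c·A) = 9.44 + 13.8475/(9.44 × 8.987) = 9.44 + 0.163224 = 9.60322 m along the plane.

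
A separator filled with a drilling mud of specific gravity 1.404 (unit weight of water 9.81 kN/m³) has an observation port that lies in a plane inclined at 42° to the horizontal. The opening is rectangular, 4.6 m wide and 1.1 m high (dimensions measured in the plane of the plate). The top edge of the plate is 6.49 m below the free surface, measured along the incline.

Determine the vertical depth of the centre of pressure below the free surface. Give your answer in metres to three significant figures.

γ = 1.404 × 9.81 = 13.77324 kN/m³.
Let θ = 42° be the plate's angle to the horizontal; measure y along the incline from where the plane meets the free surface. Vertical depth h = y·sinθ with sinθ = 0.669131.
The centroid lies 1.1/2 = 0.55 m below the top edge, so y_c = 6.49 + 0.55 = 7.04 m and h_c = 7.04 × 0.669131 = 4.71068 m.
A = 4.6 × 1.1 = 5.06 m².
Resultant F = γ·h_c·A = 13.77324 × 4.71068 × 5.06 = 328.3 kN.
I_c = b·h³/12 = 4.6 × 1.1³/12 = 0.510217 m⁴.
Centre of pressure: y_p = y_c + I_c/(y_c·A) = 7.04 + 0.510217/(7.04 × 5.06) = 7.04 + 0.0143229 = 7.05432 m along the plane.
Vertically, h_p = y_p·sinθ = 7.05432 × 0.669131 = 4.72026 m.

h_p = 4.72 m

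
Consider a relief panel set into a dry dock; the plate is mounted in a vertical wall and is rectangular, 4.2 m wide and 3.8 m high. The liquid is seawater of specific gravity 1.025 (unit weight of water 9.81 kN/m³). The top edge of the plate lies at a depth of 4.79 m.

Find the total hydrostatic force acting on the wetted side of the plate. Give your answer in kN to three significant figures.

F ≈ 1070 kN

γ = 1.025 × 9.81 = 10.05525 kN/m³.
The centroid lies 3.8/2 = 1.9 m below the top edge, so the centroid depth is h_c = 4.79 + 1.9 = 6.69 m.
A = 4.2 × 3.8 = 15.96 m².
Resultant F = γ·h_c·A = 10.05525 × 6.69 × 15.96 = 1073.62 kN.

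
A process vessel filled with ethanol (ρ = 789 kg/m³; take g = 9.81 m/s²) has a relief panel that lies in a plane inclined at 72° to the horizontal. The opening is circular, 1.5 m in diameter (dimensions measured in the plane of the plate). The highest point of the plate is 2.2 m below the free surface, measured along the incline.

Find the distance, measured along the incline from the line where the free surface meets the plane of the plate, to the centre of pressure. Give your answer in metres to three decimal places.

y_p = 2.998 m

γ = ρg = 789 × 9.81 / 1000 = 7.74009 kN/m³.
Let θ = 72° be the plate's angle to the horizontal; measure y along the incline from where the plane meets the free surface. Vertical depth h = y·sinθ with sinθ = 0.951057.
The centroid is at the centre, 0.75 m below the top of the plate, so y_c = 2.2 + 0.75 = 2.95 m and h_c = 2.95 × 0.951057 = 2.80562 m.
A = π(0.75)² = 1.76715 m².
Resultant F = γ·h_c·A = 7.74009 × 2.80562 × 1.76715 = 38.375 kN.
I_c = πr⁴/4 = π × 0.75⁴/4 = 0.248505 m⁴.
Centre of pressure: y_p = y_c + I_c/(y_c·A) = 2.95 + 0.248505/(2.95 × 1.76715) = 2.95 + 0.0476694 = 2.99767 m along the plane.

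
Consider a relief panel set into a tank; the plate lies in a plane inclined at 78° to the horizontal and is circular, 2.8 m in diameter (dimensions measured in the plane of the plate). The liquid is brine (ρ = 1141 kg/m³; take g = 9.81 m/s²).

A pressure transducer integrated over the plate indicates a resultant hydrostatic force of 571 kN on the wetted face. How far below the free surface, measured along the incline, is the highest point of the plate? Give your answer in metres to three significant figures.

γ = ρg = 1141 × 9.81 / 1000 = 11.19321 kN/m³.
A = π(1.4)² = 6.15752 m².
From F = γ·h_c·A, the centroid depth is h_c = 571/(11.19321 × 6.15752) = 8.28468 m.
Let θ = 78° be the plate's angle to the horizontal; measure y along the incline from where the plane meets the free surface. Vertical depth h = y·sinθ with sinθ = 0.978148.
Along the incline, y_c = h_c/sinθ = 8.28468/0.978148 = 8.46976 m.
The centroid is at the centre, 1.4 m below the top of the plate, so the highest point sits at y_top = 8.46976 − 1.4 = 7.06976 m along the incline.

y_top ≈ 7.07 m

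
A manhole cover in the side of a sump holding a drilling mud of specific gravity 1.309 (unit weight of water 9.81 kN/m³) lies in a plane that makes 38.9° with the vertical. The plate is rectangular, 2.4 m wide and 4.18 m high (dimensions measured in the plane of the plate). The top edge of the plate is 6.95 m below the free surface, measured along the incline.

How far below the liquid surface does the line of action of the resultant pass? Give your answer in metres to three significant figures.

γ = 1.309 × 9.81 = 12.84129 kN/m³.
The plate makes 38.9° with the vertical, i.e. θ = 90° − 38.9° = 51.1° to the horizontal. Measuring y along the incline from the free-surface line, vertical depth h = y·sinθ with sinθ = 0.778243.
The centroid lies 4.18/2 = 2.09 m below the top edge, so y_c = 6.95 + 2.09 = 9.04 m and h_c = 9.04 × 0.778243 = 7.03532 m.
A = 2.4 × 4.18 = 10.032 m².
Resultant F = γ·h_c·A = 12.84129 × 7.03532 × 10.032 = 906.317 kN.
I_c = b·h³/12 = 2.4 × 4.18³/12 = 14.6069 m⁴.
Centre of pressure: y_p = y_c + I_c/(y_c·A) = 9.04 + 14.6069/(9.04 × 10.032) = 9.04 + 0.161065 = 9.20106 m along the plane.
Vertically, h_p = y_p·sinθ = 9.20106 × 0.778243 = 7.16066 m.

h_p = 7.16 m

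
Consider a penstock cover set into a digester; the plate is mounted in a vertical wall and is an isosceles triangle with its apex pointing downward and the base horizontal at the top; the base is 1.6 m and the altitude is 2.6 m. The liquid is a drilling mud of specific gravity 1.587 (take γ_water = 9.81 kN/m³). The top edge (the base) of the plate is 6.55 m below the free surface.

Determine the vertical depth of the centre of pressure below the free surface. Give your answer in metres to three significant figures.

h_p = 7.47 m

γ = 1.587 × 9.81 = 15.56847 kN/m³.
With the apex down, the centroid sits h/3 = 2.6/3 = 0.866667 m below the base (the top edge), so the centroid depth is h_c = 6.55 + 0.866667 = 7.41667 m.
A = ½ × 1.6 × 2.6 = 2.08 m².
Resultant F = γ·h_c·A = 15.56847 × 7.41667 × 2.08 = 240.17 kN.
I_c = b·h³/36 = 1.6 × 2.6³/36 = 0.781156 m⁴.
Centre of pressure: y_p = y_c + I_c/(y_c·A) = 7.41667 + 0.781156/(7.41667 × 2.08) = 7.41667 + 0.0506367 = 7.46731 m along the plane.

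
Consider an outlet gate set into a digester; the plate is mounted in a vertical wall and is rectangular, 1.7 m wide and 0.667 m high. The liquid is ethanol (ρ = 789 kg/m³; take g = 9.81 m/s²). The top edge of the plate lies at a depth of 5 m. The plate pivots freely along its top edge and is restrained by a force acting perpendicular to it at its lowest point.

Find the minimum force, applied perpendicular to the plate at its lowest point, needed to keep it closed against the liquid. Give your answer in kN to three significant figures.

P ≈ 23.9 kN

γ = ρg = 789 × 9.81 / 1000 = 7.74009 kN/m³.
The centroid lies 0.667/2 = 0.3335 m below the top edge, so the centroid depth is h_c = 5 + 0.3335 = 5.3335 m.
A = 1.7 × 0.667 = 1.1339 m².
Resultant F = γ·h_c·A = 7.74009 × 5.3335 × 1.1339 = 46.8094 kN.
I_c = b·h³/12 = 1.7 × 0.667³/12 = 0.0420383 m⁴.
Centre of pressure: y_p = y_c + I_c/(y_c·A) = 5.3335 + 0.0420383/(5.3335 × 1.1339) = 5.3335 + 0.00695117 = 5.34045 m along the plane.
The resultant acts 0.3335 + 0.00695117 = 0.340451 m (along the plate) below the hinge at the top edge, so the moment about the hinge is M = F × 0.340451 = 46.8094 × 0.340451 = 15.9363 kN·m.
A normal force at the bottom, 0.667 m from the hinge, must supply this moment: P = 15.9363/0.667 = 23.8925 kN.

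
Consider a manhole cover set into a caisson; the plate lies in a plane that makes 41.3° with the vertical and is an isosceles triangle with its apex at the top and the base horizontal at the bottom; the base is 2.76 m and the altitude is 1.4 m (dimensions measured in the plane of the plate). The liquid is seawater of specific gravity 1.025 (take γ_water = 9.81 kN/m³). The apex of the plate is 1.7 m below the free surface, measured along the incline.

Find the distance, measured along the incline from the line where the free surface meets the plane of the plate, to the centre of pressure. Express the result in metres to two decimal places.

γ = 1.025 × 9.81 = 10.05525 kN/m³.
The plate makes 41.3° with the vertical, i.e. θ = 90° − 41.3° = 48.7° to the horizontal. Measuring y along the incline from the free-surface line, vertical depth h = y·sinθ with sinθ = 0.751264.
With the apex up, the centroid sits 2h/3 = 2 × 1.4/3 = 0.933333 m below the apex, so y_c = 1.7 + 0.933333 = 2.63333 m and h_c = 2.63333 × 0.751264 = 1.97833 m.
A = ½ × 2.76 × 1.4 = 1.932 m².
Resultant F = γ·h_c·A = 10.05525 × 1.97833 × 1.932 = 38.4325 kN.
I_c = b·h³/36 = 2.76 × 1.4³/36 = 0.210373 m⁴.
Centre of pressure: y_p = y_c + I_c/(y_c·A) = 2.63333 + 0.210373/(2.63333 × 1.932) = 2.63333 + 0.0413502 = 2.67468 m along the plane.

y_p = 2.67 m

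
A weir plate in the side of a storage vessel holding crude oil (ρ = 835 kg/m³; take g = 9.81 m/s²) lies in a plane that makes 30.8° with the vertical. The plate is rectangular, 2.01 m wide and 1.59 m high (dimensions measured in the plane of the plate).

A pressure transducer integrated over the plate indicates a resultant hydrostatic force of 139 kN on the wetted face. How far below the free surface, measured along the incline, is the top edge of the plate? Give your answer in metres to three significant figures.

γ = ρg = 835 × 9.81 / 1000 = 8.19135 kN/m³.
A = 2.01 × 1.59 = 3.1959 m².
From F = γ·h_c·A, the centroid depth is h_c = 139/(8.19135 × 3.1959) = 5.30965 m.
The plate makes 30.8° with the vertical, i.e. θ = 90° − 30.8° = 59.2° to the horizontal. Measuring y along the incline from the free-surface line, vertical depth h = y·sinθ with sinθ = 0.858960.
Along the incline, y_c = h_c/sinθ = 5.30965/0.858960 = 6.18149 m.
The centroid lies 1.59/2 = 0.795 m below the top edge, so the top edge sits at y_top = 6.18149 − 0.795 = 5.38649 m along the incline.

y_top ≈ 5.39 m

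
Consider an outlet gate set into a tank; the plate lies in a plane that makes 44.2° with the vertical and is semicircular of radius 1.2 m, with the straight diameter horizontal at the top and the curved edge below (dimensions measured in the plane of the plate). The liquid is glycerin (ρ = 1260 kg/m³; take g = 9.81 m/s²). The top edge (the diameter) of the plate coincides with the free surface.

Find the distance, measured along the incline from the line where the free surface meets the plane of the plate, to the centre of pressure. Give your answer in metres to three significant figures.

y_p = 0.707 m

γ = ρg = 1260 × 9.81 / 1000 = 12.3606 kN/m³.
The plate makes 44.2° with the vertical, i.e. θ = 90° − 44.2° = 45.8° to the horizontal. Measuring y along the incline from the free-surface line, vertical depth h = y·sinθ with sinθ = 0.716911.
The centroid of a semicircle lies 4r/(3π) = 0.509296 m from the diameter, here below the top edge, so y_c = 0.509296 m and h_c = 0.509296 × 0.716911 = 0.36512 m.
A = πr²/2 = π × 1.2²/2 = 2.26195 m².
Resultant F = γ·h_c·A = 12.3606 × 0.36512 × 2.26195 = 10.2084 kN.
I_c = (π/8 − 8/(9π))·r⁴ = 0.109757 × 1.2⁴ = 0.227592 m⁴.
Centre of pressure: y_p = y_c + I_c/(y_c·A) = 0.509296 + 0.227592/(0.509296 × 2.26195) = 0.509296 + 0.197562 = 0.706858 m along the plane.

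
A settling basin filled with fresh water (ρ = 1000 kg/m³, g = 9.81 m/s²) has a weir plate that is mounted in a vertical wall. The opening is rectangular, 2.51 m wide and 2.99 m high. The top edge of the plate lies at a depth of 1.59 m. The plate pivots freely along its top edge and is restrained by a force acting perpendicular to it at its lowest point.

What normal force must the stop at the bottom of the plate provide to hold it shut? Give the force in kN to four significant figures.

P ≈ 131.9 kN

γ = ρg = 1000 × 9.81 = 9810 N/m³ = 9.81 kN/m³.
The centroid lies 2.99/2 = 1.495 m below the top edge, so the centroid depth is h_c = 1.59 + 1.495 = 3.085 m.
A = 2.51 × 2.99 = 7.5049 m².
Resultant F = γ·h_c·A = 9.81 × 3.085 × 7.5049 = 227.127 kN.
I_c = b·h³/12 = 2.51 × 2.99³/12 = 5.59121 m⁴.
Centre of pressure: y_p = y_c + I_c/(y_c·A) = 3.085 + 5.59121/(3.085 × 7.5049) = 3.085 + 0.241494 = 3.32649 m along the plane.
The resultant acts 1.495 + 0.241494 = 1.73649 m (along the plate) below the hinge at the top edge, so the moment about the hinge is M = F × 1.73649 = 227.127 × 1.73649 = 394.404 kN·m.
A normal force at the bottom, 2.99 m from the hinge, must supply this moment: P = 394.404/2.99 = 131.908 kN.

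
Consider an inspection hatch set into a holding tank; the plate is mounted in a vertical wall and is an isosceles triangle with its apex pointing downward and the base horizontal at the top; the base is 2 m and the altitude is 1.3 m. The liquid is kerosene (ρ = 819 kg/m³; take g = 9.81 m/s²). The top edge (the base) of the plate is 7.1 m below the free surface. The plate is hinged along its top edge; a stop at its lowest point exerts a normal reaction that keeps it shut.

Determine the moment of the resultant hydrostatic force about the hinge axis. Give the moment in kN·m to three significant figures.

γ = ρg = 819 × 9.81 / 1000 = 8.03439 kN/m³.
With the apex down, the centroid sits h/3 = 1.3/3 = 0.433333 m below the base (the top edge), so the centroid depth is h_c = 7.1 + 0.433333 = 7.53333 m.
A = ½ × 2 × 1.3 = 1.3 m².
Resultant F = γ·h_c·A = 8.03439 × 7.53333 × 1.3 = 78.6834 kN.
I_c = b·h³/36 = 2 × 1.3³/36 = 0.122056 m⁴.
Centre of pressure: y_p = y_c + I_c/(y_c·A) = 7.53333 + 0.122056/(7.53333 × 1.3) = 7.53333 + 0.0124632 = 7.54579 m along the plane.
The resultant acts 0.433333 + 0.0124632 = 0.445796 m (along the plate) below the hinge at the top edge, so the moment about the hinge is M = F × 0.445796 = 78.6834 × 0.445796 = 35.0767 kN·m.

M ≈ 35.1 kN·m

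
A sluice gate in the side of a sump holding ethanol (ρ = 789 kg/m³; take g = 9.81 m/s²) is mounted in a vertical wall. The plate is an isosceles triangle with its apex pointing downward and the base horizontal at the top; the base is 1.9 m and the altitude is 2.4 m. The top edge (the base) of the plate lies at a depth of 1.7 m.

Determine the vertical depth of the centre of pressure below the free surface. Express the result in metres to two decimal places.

γ = ρg = 789 × 9.81 / 1000 = 7.74009 kN/m³.
With the apex down, the centroid sits h/3 = 2.4/3 = 0.8 m below the base (the top edge), so the centroid depth is h_c = 1.7 + 0.8 = 2.5 m.
A = ½ × 1.9 × 2.4 = 2.28 m².
Resultant F = γ·h_c·A = 7.74009 × 2.5 × 2.28 = 44.1185 kN.
I_c = b·h³/36 = 1.9 × 2.4³/36 = 0.7296 m⁴.
Centre of pressure: y_p = y_c + I_c/(y_c·A) = 2.5 + 0.7296/(2.5 × 2.28) = 2.5 + 0.128 = 2.628 m along the plane.

h_p = 2.63 m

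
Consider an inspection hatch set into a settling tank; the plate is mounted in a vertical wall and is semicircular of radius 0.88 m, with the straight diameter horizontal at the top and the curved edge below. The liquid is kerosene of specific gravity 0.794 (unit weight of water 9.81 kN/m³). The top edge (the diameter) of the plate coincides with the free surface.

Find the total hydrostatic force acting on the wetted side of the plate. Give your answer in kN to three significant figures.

γ = 0.794 × 9.81 = 7.78914 kN/m³.
The centroid of a semicircle lies 4r/(3π) = 0.373484 m from the diameter, here below the top edge, so the centroid depth is h_c = 0.373484 m.
A = πr²/2 = π × 0.88²/2 = 1.21642 m².
Resultant F = γ·h_c·A = 7.78914 × 0.373484 × 1.21642 = 3.53871 kN.

F ≈ 3.54 kN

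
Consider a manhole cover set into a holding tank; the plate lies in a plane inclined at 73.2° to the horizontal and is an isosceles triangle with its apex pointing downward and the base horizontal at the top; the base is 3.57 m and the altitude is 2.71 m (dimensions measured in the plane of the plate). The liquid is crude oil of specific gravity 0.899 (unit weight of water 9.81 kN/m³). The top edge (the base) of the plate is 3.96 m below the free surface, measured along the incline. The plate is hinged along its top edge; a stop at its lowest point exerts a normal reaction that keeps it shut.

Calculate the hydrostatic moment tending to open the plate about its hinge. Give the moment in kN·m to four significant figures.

γ = 0.899 × 9.81 = 8.81919 kN/m³.
Let θ = 73.2° be the plate's angle to the horizontal; measure y along the incline from where the plane meets the free surface. Vertical depth h = y·sinθ with sinθ = 0.957319.
With the apex down, the centroid sits h/3 = 2.71/3 = 0.903333 m below the base (the top edge), so y_c = 3.96 + 0.903333 = 4.86333 m and h_c = 4.86333 × 0.957319 = 4.65576 m.
A = ½ × 3.57 × 2.71 = 4.83735 m².
Resultant F = γ·h_c·A = 8.81919 × 4.65576 × 4.83735 = 198.622 kN.
I_c = b·h³/36 = 3.57 × 2.71³/36 = 1.97367 m⁴.
Centre of pressure: y_p = y_c + I_c/(y_c·A) = 4.86333 + 1.97367/(4.86333 × 4.83735) = 4.86333 + 0.0838945 = 4.94722 m along the plane.
The resultant acts 0.903333 + 0.0838945 = 0.987228 m (along the plate) below the hinge at the top edge, so the moment about the hinge is M = F × 0.987228 = 198.622 × 0.987228 = 196.085 kN·m.

M ≈ 196.1 kN·m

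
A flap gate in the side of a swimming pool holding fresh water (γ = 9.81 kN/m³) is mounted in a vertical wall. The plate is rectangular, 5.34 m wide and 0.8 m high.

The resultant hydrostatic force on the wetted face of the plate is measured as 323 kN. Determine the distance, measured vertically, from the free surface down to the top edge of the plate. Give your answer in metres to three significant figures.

d_top ≈ 7.31 m

γ = 9.81 kN/m³.
A = 5.34 × 0.8 = 4.272 m².
From F = γ·h_c·A, the centroid depth is h_c = 323/(9.81 × 4.272) = 7.7073 m.
The centroid lies 0.8/2 = 0.4 m below the top edge, so the top edge sits at h_top = 7.7073 − 0.4 = 7.3073 m below the surface.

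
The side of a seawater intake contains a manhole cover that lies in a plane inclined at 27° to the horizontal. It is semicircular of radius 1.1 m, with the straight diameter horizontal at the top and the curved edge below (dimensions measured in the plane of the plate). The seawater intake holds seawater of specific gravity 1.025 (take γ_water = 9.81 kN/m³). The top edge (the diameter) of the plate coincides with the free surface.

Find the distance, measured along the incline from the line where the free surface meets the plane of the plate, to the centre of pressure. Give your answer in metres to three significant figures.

y_p = 0.648 m

γ = 1.025 × 9.81 = 10.05525 kN/m³.
Let θ = 27° be the plate's angle to the horizontal; measure y along the incline from where the plane meets the free surface. Vertical depth h = y·sinθ with sinθ = 0.453990.
The centroid of a semicircle lies 4r/(3π) = 0.466854 m from the diameter, here below the top edge, so y_c = 0.466854 m and h_c = 0.466854 × 0.453990 = 0.211947 m.
A = πr²/2 = π × 1.1²/2 = 1.90066 m².
Resultant F = γ·h_c·A = 10.05525 × 0.211947 × 1.90066 = 4.05065 kN.
I_c = (π/8 − 8/(9π))·r⁴ = 0.109757 × 1.1⁴ = 0.160695 m⁴.
Centre of pressure: y_p = y_c + I_c/(y_c·A) = 0.466854 + 0.160695/(0.466854 × 1.90066) = 0.466854 + 0.181099 = 0.647953 m along the plane.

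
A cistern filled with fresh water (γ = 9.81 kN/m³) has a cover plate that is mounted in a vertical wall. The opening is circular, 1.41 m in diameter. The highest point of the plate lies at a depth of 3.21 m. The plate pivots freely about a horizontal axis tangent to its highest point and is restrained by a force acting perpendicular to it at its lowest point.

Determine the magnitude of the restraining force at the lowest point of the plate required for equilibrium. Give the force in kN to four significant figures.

P ≈ 31.33 kN

γ = 9.81 kN/m³.
The centroid is at the centre, 0.705 m below the top of the plate, so the centroid depth is h_c = 3.21 + 0.705 = 3.915 m.
A = π(0.705)² = 1.56145 m².
Resultant F = γ·h_c·A = 9.81 × 3.915 × 1.56145 = 59.9693 kN.
I_c = πr⁴/4 = π × 0.705⁴/4 = 0.19402 m⁴.
Centre of pressure: y_p = y_c + I_c/(y_c·A) = 3.915 + 0.19402/(3.915 × 1.56145) = 3.915 + 0.0317385 = 3.94674 m along the plane.
The resultant acts 0.705 + 0.0317385 = 0.736738 m (along the plate) below the hinge at the top edge, so the moment about the hinge is M = F × 0.736738 = 59.9693 × 0.736738 = 44.1817 kN·m.
A normal force at the bottom, 1.41 m from the hinge, must supply this moment: P = 44.1817/1.41 = 31.3345 kN.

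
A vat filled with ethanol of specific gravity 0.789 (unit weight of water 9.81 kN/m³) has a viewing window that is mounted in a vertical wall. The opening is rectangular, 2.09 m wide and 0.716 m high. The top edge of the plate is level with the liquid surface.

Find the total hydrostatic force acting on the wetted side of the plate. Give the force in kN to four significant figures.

γ = 0.789 × 9.81 = 7.74009 kN/m³.
The centroid lies 0.716/2 = 0.358 m below the top edge, so the centroid depth is h_c = 0.358 m.
A = 2.09 × 0.716 = 1.49644 m².
Resultant F = γ·h_c·A = 7.74009 × 0.358 × 1.49644 = 4.14656 kN.

F ≈ 4.147 kN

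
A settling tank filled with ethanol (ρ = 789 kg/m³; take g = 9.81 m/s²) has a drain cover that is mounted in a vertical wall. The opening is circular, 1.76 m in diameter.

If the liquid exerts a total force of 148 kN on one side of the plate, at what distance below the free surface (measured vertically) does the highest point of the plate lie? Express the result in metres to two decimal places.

γ = ρg = 789 × 9.81 / 1000 = 7.74009 kN/m³.
A = π(0.88)² = 2.43285 m².
From F = γ·h_c·A, the centroid depth is h_c = 148/(7.74009 × 2.43285) = 7.8596 m.
The centroid is at the centre, 0.88 m below the top of the plate, so the highest point sits at h_top = 7.8596 − 0.88 = 6.9796 m below the surface.

d_top ≈ 6.98 m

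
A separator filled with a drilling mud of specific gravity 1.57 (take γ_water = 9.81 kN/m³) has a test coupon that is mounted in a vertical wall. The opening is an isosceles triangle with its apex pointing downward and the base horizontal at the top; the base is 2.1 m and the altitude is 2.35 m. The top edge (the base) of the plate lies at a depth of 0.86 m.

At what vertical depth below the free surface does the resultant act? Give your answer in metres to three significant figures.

h_p = 1.83 m

γ = 1.57 × 9.81 = 15.4017 kN/m³.
With the apex down, the centroid sits h/3 = 2.35/3 = 0.783333 m below the base (the top edge), so the centroid depth is h_c = 0.86 + 0.783333 = 1.64333 m.
A = ½ × 2.1 × 2.35 = 2.4675 m².
Resultant F = γ·h_c·A = 15.4017 × 1.64333 × 2.4675 = 62.4526 kN.
I_c = b·h³/36 = 2.1 × 2.35³/36 = 0.757043 m⁴.
Centre of pressure: y_p = y_c + I_c/(y_c·A) = 1.64333 + 0.757043/(1.64333 × 2.4675) = 1.64333 + 0.186698 = 1.83003 m along the plane.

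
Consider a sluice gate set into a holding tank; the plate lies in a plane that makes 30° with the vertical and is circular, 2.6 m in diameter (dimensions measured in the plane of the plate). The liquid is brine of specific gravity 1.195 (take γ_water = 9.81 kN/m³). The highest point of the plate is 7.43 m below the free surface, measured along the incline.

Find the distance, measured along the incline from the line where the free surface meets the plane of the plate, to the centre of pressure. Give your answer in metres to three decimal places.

γ = 1.195 × 9.81 = 11.72295 kN/m³.
The plate makes 30° with the vertical, i.e. θ = 90° − 30° = 60° to the horizontal. Measuring y along the incline from the free-surface line, vertical depth h = y·sinθ with sinθ = 0.866025.
The centroid is at the centre, 1.3 m below the top of the plate, so y_c = 7.43 + 1.3 = 8.73 m and h_c = 8.73 × 0.866025 = 7.5604 m.
A = π(1.3)² = 5.30929 m².
Resultant F = γ·h_c·A = 11.72295 × 7.5604 × 5.30929 = 470.563 kN.
I_c = πr⁴/4 = π × 1.3⁴/4 = 2.24318 m⁴.
Centre of pressure: y_p = y_c + I_c/(y_c·A) = 8.73 + 2.24318/(8.73 × 5.30929) = 8.73 + 0.0483964 = 8.7784 m along the plane.

y_p = 8.778 m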